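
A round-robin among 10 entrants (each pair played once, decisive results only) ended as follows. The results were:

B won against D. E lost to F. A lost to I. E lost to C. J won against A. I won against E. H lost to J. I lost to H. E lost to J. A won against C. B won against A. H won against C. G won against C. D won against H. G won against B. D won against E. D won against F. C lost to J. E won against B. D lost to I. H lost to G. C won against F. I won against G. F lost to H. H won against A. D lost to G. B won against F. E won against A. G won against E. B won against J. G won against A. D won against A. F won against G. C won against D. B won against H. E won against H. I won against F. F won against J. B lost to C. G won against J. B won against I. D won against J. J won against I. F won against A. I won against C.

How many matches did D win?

D's results: beat A, E, F, H, J; lost to B, C, G, I.
That is 5 wins.

5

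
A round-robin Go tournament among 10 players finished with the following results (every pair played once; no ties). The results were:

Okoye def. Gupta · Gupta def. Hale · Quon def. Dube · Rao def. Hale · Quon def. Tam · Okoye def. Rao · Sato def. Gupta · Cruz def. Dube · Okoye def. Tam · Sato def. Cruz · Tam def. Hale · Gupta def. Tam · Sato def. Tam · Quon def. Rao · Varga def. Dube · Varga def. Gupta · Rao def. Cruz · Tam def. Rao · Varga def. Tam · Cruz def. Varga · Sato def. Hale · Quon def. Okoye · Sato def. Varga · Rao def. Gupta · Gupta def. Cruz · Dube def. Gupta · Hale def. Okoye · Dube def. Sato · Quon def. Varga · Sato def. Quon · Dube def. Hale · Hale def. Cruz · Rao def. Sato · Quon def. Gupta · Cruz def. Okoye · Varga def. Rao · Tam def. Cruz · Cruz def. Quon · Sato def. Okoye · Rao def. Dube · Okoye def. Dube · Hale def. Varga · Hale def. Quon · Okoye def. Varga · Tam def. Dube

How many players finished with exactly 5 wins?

2

Win totals: Rao 5, Tam 4, Quon 6, Varga 4, Dube 3, Gupta 3, Hale 4, Okoye 5, Cruz 4, Sato 7.
Exactly 5: Rao, Okoye — 2 players.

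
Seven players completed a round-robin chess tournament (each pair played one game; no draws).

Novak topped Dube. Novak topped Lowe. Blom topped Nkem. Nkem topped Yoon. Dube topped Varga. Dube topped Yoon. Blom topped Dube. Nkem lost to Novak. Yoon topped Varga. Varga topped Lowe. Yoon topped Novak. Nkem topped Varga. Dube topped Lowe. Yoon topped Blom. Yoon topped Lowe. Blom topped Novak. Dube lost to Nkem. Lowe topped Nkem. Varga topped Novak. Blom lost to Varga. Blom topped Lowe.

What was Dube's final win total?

Dube's results: beat Lowe, Varga, Yoon; lost to Nkem, Novak, Blom.
That is 3 wins.

3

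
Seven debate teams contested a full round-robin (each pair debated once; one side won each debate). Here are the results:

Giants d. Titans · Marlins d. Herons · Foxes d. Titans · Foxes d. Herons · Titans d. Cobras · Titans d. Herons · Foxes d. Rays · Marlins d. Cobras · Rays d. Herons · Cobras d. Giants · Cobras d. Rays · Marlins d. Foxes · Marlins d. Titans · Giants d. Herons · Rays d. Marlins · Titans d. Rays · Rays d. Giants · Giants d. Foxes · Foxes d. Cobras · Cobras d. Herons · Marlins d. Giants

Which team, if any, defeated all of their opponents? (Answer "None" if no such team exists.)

Highest win total is Marlins with 5 (out of 6 possible).
Marlins lost to Rays, so no team went undefeated.

None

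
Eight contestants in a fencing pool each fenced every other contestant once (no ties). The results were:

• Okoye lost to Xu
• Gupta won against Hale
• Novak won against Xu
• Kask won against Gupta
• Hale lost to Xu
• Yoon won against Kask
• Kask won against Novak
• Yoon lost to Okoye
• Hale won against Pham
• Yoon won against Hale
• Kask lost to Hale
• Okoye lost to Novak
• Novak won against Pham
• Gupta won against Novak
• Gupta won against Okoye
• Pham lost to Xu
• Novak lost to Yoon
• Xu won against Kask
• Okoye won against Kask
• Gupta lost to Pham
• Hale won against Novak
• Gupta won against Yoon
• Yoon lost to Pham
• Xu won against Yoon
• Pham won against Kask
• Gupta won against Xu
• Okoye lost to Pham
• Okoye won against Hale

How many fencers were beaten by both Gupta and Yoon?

2

Gupta beat: Xu, Yoon, Okoye, Novak, Hale.
Yoon beat: Kask, Novak, Hale.
Both beat: Novak, Hale — 2.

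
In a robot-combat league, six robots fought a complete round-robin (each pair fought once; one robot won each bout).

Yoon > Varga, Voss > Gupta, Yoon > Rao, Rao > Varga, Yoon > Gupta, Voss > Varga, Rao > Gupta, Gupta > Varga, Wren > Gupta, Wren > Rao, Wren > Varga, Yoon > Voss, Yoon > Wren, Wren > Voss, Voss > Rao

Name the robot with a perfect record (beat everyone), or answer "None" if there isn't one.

Yoon

Yoon has 5 wins out of 5 opponents — a perfect record.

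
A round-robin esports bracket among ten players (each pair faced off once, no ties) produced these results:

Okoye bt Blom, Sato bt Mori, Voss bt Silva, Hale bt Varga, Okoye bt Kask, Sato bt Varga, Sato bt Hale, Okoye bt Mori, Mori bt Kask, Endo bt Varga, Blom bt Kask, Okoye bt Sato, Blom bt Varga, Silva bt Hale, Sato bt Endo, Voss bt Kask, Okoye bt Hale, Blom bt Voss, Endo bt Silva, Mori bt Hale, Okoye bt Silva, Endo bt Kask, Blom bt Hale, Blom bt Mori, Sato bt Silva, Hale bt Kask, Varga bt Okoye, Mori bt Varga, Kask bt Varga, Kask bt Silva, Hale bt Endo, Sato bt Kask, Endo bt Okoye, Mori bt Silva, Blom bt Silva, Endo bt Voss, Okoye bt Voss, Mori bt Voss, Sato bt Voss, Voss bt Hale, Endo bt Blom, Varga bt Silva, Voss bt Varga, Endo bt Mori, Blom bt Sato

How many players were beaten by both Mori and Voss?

4

Mori beat: Kask, Varga, Silva, Hale, Voss.
Voss beat: Kask, Varga, Silva, Hale.
Both beat: Kask, Varga, Silva, Hale — 4.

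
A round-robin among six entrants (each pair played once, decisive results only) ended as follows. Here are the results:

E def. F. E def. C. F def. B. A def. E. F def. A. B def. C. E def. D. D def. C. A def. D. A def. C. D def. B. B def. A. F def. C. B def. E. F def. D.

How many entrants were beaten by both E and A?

E beat: C, D, F.
A beat: C, D, E.
Both beat: C, D — 2.

2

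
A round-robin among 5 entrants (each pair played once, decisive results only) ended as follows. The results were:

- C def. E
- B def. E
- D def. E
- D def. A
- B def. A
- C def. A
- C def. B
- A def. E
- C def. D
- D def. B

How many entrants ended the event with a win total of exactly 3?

Win totals: A 1, B 2, C 4, D 3, E 0.
Exactly 3: D — 1 entrant.

1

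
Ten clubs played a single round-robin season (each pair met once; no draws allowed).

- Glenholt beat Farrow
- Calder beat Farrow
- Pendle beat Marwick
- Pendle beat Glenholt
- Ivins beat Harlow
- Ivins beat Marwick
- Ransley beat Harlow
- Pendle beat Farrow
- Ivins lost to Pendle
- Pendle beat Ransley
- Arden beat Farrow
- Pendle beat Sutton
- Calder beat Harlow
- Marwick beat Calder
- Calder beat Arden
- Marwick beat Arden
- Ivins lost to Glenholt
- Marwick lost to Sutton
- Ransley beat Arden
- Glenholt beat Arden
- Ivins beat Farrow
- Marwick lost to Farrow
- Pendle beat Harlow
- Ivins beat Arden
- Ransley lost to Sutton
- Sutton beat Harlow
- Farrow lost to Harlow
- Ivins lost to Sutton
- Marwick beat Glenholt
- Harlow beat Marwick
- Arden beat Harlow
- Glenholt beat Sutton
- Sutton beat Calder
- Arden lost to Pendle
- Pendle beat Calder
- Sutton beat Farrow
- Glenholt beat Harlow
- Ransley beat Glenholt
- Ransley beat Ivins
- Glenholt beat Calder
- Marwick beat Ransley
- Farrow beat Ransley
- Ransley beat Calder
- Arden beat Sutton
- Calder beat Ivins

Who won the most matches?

Win totals: Pendle 9, Harlow 2, Arden 3, Marwick 4, Sutton 6, Ransley 5, Farrow 2, Glenholt 6, Calder 4, Ivins 4.
Pendle leads with 9 wins (next highest: 6).

Pendle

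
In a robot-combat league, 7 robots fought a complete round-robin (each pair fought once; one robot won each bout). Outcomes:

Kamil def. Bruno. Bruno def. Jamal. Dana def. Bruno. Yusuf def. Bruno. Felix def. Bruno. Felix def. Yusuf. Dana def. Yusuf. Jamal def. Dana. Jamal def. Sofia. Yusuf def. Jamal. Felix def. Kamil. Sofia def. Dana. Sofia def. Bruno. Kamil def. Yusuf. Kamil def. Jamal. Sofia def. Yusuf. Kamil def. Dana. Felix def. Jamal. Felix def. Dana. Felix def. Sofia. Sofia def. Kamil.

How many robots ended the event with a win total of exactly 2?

3

Win totals: Yusuf 2, Kamil 4, Felix 6, Dana 2, Bruno 1, Sofia 4, Jamal 2.
Exactly 2: Yusuf, Dana, Jamal — 3 robots.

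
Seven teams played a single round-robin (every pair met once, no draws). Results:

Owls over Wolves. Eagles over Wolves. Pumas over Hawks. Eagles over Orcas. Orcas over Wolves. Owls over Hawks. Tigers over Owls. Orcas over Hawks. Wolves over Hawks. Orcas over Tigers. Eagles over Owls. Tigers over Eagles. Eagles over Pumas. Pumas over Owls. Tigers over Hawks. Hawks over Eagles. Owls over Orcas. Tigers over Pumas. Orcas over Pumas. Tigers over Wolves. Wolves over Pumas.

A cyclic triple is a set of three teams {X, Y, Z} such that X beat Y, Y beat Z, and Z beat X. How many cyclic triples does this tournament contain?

8

Win totals: Tigers 5, Wolves 2, Owls 3, Pumas 2, Eagles 4, Hawks 1, Orcas 4.
A team with w wins dominates both others in C(w,2) triples; summing gives 10 + 1 + 3 + 1 + 6 + 0 + 6 = 27 transitive triples.
Total triples C(7,3) = 35, so cyclic triples = 35 − 27 = 8.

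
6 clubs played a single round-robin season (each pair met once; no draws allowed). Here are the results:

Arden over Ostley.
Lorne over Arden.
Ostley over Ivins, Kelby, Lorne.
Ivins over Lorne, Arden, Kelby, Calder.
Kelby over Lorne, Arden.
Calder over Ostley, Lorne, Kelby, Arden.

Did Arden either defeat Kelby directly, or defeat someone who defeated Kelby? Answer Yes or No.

Arden did not beat Kelby directly.
Arden beat Ostley. Of those, Ostley beat Kelby.

Yes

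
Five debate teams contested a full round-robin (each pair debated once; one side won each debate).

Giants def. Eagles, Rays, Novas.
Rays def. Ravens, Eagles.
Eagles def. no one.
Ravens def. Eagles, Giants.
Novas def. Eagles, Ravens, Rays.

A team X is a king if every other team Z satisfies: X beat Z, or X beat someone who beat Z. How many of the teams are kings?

3

Eagles cannot reach Giants, Novas, Rays, Ravens in two steps.
Giants reaches everyone (king).
Novas reaches everyone (king).
Rays cannot reach Novas in two steps.
Ravens reaches everyone (king).
Kings: Giants, Novas, Ravens — 3.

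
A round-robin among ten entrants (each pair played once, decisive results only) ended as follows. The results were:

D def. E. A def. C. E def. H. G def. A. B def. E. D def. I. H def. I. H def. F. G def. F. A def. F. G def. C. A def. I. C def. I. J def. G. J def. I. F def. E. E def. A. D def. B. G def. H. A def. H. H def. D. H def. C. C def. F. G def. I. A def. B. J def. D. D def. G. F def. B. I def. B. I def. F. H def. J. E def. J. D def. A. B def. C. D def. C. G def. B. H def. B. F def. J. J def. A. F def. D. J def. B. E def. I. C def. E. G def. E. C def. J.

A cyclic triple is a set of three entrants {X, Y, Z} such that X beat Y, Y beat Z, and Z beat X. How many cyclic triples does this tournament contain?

Win totals: A 5, B 2, C 4, D 6, E 4, F 4, G 7, H 6, I 2, J 5.
An entrant with w wins dominates both others in C(w,2) triples; summing gives 10 + 1 + 6 + 15 + 6 + 6 + 21 + 15 + 1 + 10 = 91 transitive triples.
Total triples C(10,3) = 120, so cyclic triples = 120 − 91 = 29.

29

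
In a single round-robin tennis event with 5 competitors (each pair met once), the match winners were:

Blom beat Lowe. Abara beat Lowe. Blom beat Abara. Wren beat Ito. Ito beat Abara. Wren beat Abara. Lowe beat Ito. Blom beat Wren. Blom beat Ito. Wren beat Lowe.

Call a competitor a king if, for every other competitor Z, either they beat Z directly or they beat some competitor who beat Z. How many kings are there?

Lowe cannot reach Wren, Blom in two steps.
Wren cannot reach Blom in two steps.
Blom reaches everyone (king).
Ito cannot reach Wren, Blom in two steps.
Abara cannot reach Wren, Blom in two steps.
Kings: Blom — 1.

1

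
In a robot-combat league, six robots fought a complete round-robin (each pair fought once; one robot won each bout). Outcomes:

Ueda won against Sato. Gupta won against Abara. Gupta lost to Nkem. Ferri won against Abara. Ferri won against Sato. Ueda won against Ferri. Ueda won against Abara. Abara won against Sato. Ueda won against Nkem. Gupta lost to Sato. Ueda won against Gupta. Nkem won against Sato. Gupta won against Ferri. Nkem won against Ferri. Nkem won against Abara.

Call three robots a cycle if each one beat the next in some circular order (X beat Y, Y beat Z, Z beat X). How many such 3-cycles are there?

Win totals: Nkem 4, Sato 1, Ueda 5, Abara 1, Ferri 2, Gupta 2.
A robot with w wins dominates both others in C(w,2) triples; summing gives 6 + 0 + 10 + 0 + 1 + 1 = 18 transitive triples.
Total triples C(6,3) = 20, so cyclic triples = 20 − 18 = 2.

2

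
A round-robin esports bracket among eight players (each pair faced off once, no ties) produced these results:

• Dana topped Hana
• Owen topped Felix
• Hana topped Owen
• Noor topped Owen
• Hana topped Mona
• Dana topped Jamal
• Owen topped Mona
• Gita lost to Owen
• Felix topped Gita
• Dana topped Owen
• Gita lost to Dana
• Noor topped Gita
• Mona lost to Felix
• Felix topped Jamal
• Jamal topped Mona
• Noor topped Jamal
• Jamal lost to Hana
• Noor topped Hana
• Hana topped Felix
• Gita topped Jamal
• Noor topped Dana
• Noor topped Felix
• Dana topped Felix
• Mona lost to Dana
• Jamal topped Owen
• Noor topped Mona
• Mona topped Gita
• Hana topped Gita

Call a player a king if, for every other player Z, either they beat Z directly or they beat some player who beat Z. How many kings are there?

1

Noor reaches everyone (king).
Jamal cannot reach Noor, Dana, Hana in two steps.
Owen cannot reach Noor, Dana, Hana in two steps.
Gita cannot reach Noor, Dana, Hana, Felix in two steps.
Dana cannot reach Noor in two steps.
Hana cannot reach Noor, Dana in two steps.
Mona cannot reach Noor, Owen, Dana, Hana, Felix in two steps.
Felix cannot reach Noor, Dana, Hana in two steps.
Kings: Noor — 1.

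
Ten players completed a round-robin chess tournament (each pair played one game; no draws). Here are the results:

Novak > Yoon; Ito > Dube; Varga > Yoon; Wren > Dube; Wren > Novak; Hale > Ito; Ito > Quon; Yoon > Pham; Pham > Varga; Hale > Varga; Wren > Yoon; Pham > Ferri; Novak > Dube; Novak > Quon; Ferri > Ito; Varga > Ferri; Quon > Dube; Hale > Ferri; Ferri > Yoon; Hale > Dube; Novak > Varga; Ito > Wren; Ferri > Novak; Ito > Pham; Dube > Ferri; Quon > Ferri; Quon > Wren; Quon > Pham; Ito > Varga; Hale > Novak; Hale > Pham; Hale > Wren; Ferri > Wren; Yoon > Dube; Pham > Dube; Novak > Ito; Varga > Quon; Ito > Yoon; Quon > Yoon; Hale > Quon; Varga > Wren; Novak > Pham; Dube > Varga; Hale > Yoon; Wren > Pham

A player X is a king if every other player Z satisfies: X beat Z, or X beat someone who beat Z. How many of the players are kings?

Ito cannot reach Hale in two steps.
Quon cannot reach Hale in two steps.
Pham cannot reach Hale in two steps.
Varga cannot reach Hale in two steps.
Ferri cannot reach Hale in two steps.
Hale reaches everyone (king).
Wren cannot reach Hale in two steps.
Dube cannot reach Pham, Hale in two steps.
Novak cannot reach Hale in two steps.
Yoon cannot reach Ito, Quon, Hale, Wren, Novak in two steps.
Kings: Hale — 1.

1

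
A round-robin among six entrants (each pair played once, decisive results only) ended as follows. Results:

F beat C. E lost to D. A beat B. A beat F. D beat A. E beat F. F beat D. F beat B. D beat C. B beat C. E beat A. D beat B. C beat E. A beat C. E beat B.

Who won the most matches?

D

Win totals: A 3, B 1, C 1, D 4, E 3, F 3.
D leads with 4 wins (next highest: 3).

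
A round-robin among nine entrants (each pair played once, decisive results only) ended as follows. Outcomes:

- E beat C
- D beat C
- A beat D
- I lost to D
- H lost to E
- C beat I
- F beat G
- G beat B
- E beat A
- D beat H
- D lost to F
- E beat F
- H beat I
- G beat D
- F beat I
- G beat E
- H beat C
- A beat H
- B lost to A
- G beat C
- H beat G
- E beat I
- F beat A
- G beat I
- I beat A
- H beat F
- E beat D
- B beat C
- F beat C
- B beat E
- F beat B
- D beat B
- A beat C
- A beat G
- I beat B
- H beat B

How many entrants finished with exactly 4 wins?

1

Win totals: A 5, B 2, C 1, D 4, E 6, F 6, G 5, H 5, I 2.
Exactly 4: D — 1 entrant.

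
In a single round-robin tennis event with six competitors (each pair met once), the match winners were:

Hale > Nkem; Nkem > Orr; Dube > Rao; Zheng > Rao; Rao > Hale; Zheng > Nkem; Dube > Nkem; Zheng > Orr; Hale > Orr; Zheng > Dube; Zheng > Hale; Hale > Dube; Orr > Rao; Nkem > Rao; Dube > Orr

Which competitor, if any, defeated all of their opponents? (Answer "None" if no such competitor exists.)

Zheng

Zheng has 5 wins out of 5 opponents — a perfect record.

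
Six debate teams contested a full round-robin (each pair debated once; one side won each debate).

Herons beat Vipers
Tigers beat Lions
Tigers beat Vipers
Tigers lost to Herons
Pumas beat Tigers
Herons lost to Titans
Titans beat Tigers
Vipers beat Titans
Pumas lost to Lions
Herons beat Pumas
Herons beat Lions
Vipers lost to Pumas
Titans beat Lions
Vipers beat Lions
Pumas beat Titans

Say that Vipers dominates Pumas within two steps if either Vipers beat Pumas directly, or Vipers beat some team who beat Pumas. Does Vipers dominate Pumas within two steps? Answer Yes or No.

Vipers did not beat Pumas directly.
Vipers beat Lions, Titans. Of those, Lions beat Pumas.

Yes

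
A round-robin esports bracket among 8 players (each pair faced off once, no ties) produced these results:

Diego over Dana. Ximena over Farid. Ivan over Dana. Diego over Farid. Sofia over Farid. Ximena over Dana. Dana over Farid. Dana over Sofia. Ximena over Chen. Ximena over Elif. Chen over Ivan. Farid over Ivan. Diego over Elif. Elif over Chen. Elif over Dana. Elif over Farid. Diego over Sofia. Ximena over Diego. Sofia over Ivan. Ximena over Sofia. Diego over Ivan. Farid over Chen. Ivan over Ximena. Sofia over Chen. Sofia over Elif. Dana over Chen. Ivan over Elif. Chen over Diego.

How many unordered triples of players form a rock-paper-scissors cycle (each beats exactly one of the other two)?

14

Win totals: Ximena 6, Sofia 4, Chen 2, Dana 3, Elif 3, Diego 5, Ivan 3, Farid 2.
A player with w wins dominates both others in C(w,2) triples; summing gives 15 + 6 + 1 + 3 + 3 + 10 + 3 + 1 = 42 transitive triples.
Total triples C(8,3) = 56, so cyclic triples = 56 − 42 = 14.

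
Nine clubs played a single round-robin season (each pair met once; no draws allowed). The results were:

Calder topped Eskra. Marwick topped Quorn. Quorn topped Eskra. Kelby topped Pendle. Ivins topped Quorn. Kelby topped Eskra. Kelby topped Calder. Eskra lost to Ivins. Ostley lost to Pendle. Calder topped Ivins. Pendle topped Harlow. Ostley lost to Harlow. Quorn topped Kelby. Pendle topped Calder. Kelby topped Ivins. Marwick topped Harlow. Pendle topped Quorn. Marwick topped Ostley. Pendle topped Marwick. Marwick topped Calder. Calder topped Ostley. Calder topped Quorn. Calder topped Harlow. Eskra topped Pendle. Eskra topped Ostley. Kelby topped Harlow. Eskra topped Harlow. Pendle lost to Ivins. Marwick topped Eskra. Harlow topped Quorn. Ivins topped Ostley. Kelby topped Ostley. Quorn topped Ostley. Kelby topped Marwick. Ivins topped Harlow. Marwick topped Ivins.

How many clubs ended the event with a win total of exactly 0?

Win totals: Kelby 7, Quorn 3, Marwick 6, Pendle 5, Harlow 2, Ivins 5, Ostley 0, Eskra 3, Calder 5.
Exactly 0: Ostley — 1 club.

1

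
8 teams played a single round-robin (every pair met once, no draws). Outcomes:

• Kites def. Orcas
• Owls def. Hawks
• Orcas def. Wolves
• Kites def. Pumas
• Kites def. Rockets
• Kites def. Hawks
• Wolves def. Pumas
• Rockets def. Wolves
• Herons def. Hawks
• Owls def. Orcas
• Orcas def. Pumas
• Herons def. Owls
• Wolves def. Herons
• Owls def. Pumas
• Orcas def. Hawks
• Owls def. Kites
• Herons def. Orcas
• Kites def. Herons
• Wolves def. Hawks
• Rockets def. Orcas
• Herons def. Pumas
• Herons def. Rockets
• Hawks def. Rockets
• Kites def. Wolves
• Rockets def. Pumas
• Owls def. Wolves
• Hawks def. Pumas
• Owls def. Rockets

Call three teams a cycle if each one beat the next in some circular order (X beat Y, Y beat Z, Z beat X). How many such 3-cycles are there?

Win totals: Rockets 3, Orcas 3, Hawks 2, Owls 6, Wolves 3, Kites 6, Herons 5, Pumas 0.
A team with w wins dominates both others in C(w,2) triples; summing gives 3 + 3 + 1 + 15 + 3 + 15 + 10 + 0 = 50 transitive triples.
Total triples C(8,3) = 56, so cyclic triples = 56 − 50 = 6.

6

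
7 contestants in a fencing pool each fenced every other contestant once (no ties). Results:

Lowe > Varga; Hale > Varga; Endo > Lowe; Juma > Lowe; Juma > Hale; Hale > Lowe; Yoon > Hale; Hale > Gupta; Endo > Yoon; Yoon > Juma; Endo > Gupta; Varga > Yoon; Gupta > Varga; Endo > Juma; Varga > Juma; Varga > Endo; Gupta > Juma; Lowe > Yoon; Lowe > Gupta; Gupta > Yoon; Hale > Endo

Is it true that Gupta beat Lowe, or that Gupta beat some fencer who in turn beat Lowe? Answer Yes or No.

Gupta did not beat Lowe directly.
Gupta beat Varga, Yoon, Juma. Of those, Juma beat Lowe.

Yes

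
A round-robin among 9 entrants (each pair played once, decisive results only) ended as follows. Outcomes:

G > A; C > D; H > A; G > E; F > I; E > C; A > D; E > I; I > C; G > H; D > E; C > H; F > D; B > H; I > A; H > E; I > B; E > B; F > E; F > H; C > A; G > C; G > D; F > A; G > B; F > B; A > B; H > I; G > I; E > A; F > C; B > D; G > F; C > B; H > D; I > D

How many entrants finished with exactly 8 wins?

1

Win totals: A 2, B 2, C 4, D 1, E 4, F 7, G 8, H 4, I 4.
Exactly 8: G — 1 entrant.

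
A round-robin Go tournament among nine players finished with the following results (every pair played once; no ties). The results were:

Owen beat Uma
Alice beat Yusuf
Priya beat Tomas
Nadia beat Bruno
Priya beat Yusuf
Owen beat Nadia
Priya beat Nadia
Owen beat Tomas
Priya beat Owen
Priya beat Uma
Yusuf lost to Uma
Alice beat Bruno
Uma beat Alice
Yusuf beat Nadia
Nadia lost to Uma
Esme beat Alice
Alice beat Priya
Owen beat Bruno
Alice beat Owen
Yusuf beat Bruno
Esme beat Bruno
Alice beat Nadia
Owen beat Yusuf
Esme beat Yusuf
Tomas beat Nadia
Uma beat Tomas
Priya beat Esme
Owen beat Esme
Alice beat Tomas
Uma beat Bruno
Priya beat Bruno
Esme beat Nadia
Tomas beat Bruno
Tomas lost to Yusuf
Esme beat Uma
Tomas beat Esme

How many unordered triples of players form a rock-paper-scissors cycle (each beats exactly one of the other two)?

7

Win totals: Bruno 0, Tomas 3, Owen 6, Uma 5, Yusuf 3, Nadia 1, Alice 6, Priya 7, Esme 5.
A player with w wins dominates both others in C(w,2) triples; summing gives 0 + 3 + 15 + 10 + 3 + 0 + 15 + 21 + 10 = 77 transitive triples.
Total triples C(9,3) = 84, so cyclic triples = 84 − 77 = 7.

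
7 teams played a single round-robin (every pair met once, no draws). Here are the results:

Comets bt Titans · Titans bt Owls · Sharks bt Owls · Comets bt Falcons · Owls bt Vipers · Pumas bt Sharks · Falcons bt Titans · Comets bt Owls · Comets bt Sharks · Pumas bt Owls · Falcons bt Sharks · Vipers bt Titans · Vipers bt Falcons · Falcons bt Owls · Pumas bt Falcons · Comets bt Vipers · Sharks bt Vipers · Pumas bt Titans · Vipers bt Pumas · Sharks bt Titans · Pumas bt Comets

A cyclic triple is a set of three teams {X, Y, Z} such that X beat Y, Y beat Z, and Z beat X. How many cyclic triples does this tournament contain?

6

Win totals: Vipers 3, Comets 5, Pumas 5, Falcons 3, Sharks 3, Owls 1, Titans 1.
A team with w wins dominates both others in C(w,2) triples; summing gives 3 + 10 + 10 + 3 + 3 + 0 + 0 = 29 transitive triples.
Total triples C(7,3) = 35, so cyclic triples = 35 − 29 = 6.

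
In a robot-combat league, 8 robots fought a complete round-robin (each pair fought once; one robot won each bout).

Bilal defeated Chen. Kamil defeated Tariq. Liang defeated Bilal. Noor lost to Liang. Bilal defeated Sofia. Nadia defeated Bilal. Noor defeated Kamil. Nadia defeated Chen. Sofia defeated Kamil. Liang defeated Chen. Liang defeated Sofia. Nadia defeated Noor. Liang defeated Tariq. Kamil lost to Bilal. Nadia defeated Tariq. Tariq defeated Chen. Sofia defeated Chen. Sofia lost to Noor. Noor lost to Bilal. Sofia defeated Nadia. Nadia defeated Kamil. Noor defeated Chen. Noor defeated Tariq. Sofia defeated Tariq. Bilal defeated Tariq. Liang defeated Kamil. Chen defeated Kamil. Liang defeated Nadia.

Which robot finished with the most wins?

Liang

Win totals: Tariq 1, Liang 7, Nadia 5, Noor 4, Bilal 5, Sofia 4, Chen 1, Kamil 1.
Liang leads with 7 wins (next highest: 5).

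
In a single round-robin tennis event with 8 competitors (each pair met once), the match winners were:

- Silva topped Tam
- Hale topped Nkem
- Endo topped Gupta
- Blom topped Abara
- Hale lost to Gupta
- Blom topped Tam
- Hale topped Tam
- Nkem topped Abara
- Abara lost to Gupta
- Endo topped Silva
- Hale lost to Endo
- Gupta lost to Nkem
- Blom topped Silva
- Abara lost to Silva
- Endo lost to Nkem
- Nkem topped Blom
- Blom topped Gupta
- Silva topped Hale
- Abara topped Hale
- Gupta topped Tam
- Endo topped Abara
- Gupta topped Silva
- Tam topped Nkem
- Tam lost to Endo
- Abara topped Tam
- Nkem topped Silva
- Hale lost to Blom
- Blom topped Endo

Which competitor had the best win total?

Win totals: Endo 5, Tam 1, Hale 2, Abara 2, Nkem 5, Gupta 4, Silva 3, Blom 6.
Blom leads with 6 wins (next highest: 5).

Blom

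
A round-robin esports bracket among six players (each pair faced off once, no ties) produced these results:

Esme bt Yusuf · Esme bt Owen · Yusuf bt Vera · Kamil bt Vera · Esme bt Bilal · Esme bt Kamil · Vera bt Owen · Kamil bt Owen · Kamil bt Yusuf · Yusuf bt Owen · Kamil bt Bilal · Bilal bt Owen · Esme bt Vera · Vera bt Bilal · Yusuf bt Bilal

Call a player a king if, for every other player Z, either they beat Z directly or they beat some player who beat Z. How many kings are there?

1

Yusuf cannot reach Kamil, Esme in two steps.
Kamil cannot reach Esme in two steps.
Bilal cannot reach Yusuf, Kamil, Vera, Esme in two steps.
Vera cannot reach Yusuf, Kamil, Esme in two steps.
Owen cannot reach Yusuf, Kamil, Bilal, Vera, Esme in two steps.
Esme reaches everyone (king).
Kings: Esme — 1.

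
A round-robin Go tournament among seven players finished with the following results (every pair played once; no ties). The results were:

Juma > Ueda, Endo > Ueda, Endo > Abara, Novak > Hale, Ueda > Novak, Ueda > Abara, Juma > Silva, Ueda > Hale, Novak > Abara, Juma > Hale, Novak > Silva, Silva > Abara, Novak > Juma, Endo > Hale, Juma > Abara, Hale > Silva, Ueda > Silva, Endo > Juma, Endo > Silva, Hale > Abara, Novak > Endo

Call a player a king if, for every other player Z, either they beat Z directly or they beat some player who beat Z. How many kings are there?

Novak reaches everyone (king).
Silva cannot reach Novak, Hale, Endo, Juma, Ueda in two steps.
Hale cannot reach Novak, Endo, Juma, Ueda in two steps.
Endo reaches everyone (king).
Juma cannot reach Endo in two steps.
Ueda reaches everyone (king).
Abara cannot reach Novak, Silva, Hale, Endo, Juma, Ueda in two steps.
Kings: Novak, Endo, Ueda — 3.

3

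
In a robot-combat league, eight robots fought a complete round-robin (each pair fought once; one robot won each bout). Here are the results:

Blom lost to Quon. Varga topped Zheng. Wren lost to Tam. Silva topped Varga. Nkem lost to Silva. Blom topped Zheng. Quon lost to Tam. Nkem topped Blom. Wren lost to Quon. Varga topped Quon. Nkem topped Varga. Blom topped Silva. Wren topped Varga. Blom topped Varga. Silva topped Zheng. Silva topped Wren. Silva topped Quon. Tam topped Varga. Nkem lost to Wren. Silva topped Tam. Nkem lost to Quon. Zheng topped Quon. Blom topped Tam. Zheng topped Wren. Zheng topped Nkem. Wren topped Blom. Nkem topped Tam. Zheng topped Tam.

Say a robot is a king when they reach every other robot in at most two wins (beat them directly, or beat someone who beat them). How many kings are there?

Quon reaches everyone (king).
Nkem reaches everyone (king).
Silva reaches everyone (king).
Varga cannot reach Silva in two steps.
Tam cannot reach Silva in two steps.
Blom reaches everyone (king).
Zheng cannot reach Silva in two steps.
Wren reaches everyone (king).
Kings: Quon, Nkem, Silva, Blom, Wren — 5.

5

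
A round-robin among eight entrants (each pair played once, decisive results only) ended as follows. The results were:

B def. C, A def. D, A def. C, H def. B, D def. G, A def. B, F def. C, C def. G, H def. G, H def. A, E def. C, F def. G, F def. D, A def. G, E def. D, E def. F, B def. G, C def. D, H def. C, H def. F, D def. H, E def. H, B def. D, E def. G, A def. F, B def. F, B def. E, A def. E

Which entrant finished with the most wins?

A

Win totals: A 6, B 5, C 2, D 2, E 5, F 3, G 0, H 5.
A leads with 6 wins (next highest: 5).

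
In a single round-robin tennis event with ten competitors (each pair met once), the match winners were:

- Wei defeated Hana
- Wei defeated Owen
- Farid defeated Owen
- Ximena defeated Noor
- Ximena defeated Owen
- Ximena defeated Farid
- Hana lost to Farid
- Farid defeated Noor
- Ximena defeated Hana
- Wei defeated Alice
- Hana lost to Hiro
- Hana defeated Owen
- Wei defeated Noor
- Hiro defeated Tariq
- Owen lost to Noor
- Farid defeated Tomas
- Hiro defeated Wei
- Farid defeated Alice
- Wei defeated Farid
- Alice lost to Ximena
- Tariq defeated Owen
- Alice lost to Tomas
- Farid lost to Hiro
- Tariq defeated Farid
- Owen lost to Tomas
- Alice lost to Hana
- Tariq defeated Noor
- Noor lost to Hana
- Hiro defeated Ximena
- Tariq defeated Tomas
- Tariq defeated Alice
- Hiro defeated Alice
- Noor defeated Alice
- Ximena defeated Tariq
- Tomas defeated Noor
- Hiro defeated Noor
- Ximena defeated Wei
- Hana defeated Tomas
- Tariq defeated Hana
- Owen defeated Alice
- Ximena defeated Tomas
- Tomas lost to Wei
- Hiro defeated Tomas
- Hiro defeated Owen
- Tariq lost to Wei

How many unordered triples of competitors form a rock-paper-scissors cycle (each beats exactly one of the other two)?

Win totals: Wei 7, Ximena 8, Hana 4, Tomas 3, Farid 5, Hiro 9, Noor 2, Owen 1, Tariq 6, Alice 0.
A competitor with w wins dominates both others in C(w,2) triples; summing gives 21 + 28 + 6 + 3 + 10 + 36 + 1 + 0 + 15 + 0 = 120 transitive triples.
Total triples C(10,3) = 120, so cyclic triples = 120 − 120 = 0.

0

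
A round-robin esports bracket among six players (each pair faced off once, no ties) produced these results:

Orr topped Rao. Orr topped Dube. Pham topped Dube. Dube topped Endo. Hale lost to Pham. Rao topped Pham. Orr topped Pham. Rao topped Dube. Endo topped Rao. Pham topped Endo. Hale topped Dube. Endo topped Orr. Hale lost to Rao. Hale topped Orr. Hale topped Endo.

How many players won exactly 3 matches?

4

Win totals: Endo 2, Rao 3, Pham 3, Hale 3, Dube 1, Orr 3.
Exactly 3: Rao, Pham, Hale, Orr — 4 players.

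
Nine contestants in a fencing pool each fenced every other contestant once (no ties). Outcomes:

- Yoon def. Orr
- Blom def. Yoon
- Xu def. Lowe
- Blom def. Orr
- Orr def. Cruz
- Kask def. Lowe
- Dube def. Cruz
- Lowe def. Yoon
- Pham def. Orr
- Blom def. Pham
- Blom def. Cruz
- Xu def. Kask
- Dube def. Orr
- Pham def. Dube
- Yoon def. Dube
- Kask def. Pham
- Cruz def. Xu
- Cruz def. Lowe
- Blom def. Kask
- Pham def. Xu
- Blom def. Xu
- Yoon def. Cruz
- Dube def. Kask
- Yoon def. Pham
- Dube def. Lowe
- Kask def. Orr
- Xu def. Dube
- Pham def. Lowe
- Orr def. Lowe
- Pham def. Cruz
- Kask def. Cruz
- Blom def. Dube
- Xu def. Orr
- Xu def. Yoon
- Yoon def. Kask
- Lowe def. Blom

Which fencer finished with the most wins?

Win totals: Xu 5, Yoon 5, Pham 5, Blom 7, Dube 4, Orr 2, Kask 4, Lowe 2, Cruz 2.
Blom leads with 7 wins (next highest: 5).

Blom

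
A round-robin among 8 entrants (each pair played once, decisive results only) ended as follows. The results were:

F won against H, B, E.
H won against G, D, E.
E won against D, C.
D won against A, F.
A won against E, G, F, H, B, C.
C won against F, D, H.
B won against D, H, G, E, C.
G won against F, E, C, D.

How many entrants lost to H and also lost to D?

H beat: D, E, G.
D beat: A, F.
No one was beaten by both.

0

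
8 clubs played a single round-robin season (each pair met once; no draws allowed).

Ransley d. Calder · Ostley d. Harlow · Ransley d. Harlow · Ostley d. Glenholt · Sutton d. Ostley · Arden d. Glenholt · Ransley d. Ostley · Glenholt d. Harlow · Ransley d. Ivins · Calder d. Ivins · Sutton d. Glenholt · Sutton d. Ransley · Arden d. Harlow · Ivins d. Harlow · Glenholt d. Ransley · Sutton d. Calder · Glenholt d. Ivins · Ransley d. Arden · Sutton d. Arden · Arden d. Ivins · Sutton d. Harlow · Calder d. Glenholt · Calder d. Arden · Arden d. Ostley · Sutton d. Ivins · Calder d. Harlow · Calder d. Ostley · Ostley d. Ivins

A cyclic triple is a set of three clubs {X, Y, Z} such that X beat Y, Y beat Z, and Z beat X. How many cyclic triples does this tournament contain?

3

Win totals: Ivins 1, Arden 4, Ostley 3, Glenholt 3, Ransley 5, Sutton 7, Calder 5, Harlow 0.
A club with w wins dominates both others in C(w,2) triples; summing gives 0 + 6 + 3 + 3 + 10 + 21 + 10 + 0 = 53 transitive triples.
Total triples C(8,3) = 56, so cyclic triples = 56 − 53 = 3.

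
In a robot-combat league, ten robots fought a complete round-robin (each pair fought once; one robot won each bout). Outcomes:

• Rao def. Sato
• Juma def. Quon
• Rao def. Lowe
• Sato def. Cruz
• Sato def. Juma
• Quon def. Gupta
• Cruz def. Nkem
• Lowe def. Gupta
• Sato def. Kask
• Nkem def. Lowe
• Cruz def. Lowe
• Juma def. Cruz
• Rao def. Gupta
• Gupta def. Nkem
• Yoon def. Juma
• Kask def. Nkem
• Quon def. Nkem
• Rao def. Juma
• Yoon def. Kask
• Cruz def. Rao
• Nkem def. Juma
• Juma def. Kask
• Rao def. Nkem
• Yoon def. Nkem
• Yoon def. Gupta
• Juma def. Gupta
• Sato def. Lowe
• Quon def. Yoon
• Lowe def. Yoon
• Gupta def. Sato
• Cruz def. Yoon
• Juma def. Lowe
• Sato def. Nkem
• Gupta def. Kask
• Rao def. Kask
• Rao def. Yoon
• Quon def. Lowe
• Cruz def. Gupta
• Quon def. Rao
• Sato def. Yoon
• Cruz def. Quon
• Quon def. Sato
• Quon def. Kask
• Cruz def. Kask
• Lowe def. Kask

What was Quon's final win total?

7

Quon's results: beat Rao, Nkem, Gupta, Yoon, Kask, Sato, Lowe; lost to Juma, Cruz.
That is 7 wins.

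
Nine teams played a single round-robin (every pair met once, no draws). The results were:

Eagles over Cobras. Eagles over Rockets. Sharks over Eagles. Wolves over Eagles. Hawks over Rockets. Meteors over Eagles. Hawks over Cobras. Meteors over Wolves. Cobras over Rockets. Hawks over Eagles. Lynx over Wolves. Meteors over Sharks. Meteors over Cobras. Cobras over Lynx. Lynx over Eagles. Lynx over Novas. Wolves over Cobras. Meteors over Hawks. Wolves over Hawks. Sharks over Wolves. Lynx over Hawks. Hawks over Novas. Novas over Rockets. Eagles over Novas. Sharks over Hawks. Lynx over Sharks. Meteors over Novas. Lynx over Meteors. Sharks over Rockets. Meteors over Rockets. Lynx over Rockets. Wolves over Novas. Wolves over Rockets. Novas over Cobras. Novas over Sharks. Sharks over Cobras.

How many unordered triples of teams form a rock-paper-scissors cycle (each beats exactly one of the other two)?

Win totals: Hawks 4, Sharks 5, Cobras 2, Novas 3, Eagles 3, Wolves 5, Rockets 0, Lynx 7, Meteors 7.
A team with w wins dominates both others in C(w,2) triples; summing gives 6 + 10 + 1 + 3 + 3 + 10 + 0 + 21 + 21 = 75 transitive triples.
Total triples C(9,3) = 84, so cyclic triples = 84 − 75 = 9.

9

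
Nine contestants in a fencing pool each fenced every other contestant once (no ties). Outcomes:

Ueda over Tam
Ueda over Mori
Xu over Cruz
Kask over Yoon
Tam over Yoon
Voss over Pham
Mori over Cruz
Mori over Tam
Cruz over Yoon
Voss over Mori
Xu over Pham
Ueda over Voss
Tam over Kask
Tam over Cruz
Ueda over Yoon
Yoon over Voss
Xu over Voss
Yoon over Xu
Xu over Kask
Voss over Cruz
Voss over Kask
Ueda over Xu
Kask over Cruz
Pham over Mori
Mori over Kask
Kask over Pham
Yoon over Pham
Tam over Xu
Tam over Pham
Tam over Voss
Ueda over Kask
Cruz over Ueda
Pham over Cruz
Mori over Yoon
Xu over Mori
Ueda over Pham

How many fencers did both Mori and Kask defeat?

2

Mori beat: Tam, Cruz, Kask, Yoon.
Kask beat: Cruz, Yoon, Pham.
Both beat: Cruz, Yoon — 2.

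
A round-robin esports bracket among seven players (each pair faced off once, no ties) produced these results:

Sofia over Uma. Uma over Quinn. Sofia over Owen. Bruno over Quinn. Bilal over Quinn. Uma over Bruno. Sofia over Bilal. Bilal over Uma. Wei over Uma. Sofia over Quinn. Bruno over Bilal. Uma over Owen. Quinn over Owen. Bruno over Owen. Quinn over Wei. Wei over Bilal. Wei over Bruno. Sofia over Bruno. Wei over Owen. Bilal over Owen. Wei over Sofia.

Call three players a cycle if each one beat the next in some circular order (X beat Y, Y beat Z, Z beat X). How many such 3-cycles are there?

Win totals: Owen 0, Quinn 2, Sofia 5, Uma 3, Wei 5, Bilal 3, Bruno 3.
A player with w wins dominates both others in C(w,2) triples; summing gives 0 + 1 + 10 + 3 + 10 + 3 + 3 = 30 transitive triples.
Total triples C(7,3) = 35, so cyclic triples = 35 − 30 = 5.

5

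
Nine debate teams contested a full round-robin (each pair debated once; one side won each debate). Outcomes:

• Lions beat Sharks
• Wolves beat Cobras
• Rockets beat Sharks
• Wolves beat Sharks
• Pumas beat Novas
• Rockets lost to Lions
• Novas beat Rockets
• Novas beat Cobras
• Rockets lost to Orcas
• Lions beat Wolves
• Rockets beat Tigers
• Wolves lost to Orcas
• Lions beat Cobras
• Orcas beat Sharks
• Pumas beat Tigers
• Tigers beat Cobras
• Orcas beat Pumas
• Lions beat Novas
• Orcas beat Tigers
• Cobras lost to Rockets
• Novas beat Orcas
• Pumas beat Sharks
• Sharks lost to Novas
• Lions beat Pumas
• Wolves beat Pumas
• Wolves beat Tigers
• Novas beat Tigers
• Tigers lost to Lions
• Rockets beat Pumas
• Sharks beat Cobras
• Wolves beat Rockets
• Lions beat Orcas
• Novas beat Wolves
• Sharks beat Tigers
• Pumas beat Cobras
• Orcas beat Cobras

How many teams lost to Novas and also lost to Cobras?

Novas beat: Rockets, Orcas, Tigers, Wolves, Sharks, Cobras.
Cobras beat: no one.
No one was beaten by both.

0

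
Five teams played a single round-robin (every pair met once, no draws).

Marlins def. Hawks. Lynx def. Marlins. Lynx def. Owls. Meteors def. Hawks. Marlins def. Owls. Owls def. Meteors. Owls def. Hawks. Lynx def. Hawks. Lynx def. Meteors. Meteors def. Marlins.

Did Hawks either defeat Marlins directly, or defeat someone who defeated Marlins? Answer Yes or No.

No

Hawks did not beat Marlins directly.
Hawks beat no one, so there is no intermediate team.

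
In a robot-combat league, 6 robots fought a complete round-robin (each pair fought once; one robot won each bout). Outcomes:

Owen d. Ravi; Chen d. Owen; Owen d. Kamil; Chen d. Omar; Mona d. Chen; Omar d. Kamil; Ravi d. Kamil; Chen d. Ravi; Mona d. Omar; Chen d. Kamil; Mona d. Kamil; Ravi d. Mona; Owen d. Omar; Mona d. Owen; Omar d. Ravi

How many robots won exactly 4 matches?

2

Win totals: Owen 3, Kamil 0, Chen 4, Omar 2, Ravi 2, Mona 4.
Exactly 4: Chen, Mona — 2 robots.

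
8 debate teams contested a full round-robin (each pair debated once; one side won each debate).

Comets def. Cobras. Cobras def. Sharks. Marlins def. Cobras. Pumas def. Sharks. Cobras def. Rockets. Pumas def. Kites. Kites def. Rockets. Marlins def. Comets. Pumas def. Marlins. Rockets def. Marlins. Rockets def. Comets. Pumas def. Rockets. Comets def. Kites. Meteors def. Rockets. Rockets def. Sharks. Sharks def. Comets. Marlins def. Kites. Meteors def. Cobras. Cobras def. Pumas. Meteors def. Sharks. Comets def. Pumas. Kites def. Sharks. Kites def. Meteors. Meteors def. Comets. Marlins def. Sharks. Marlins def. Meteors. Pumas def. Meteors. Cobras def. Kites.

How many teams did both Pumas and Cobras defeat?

3

Pumas beat: Sharks, Meteors, Rockets, Marlins, Kites.
Cobras beat: Sharks, Pumas, Rockets, Kites.
Both beat: Sharks, Rockets, Kites — 3.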